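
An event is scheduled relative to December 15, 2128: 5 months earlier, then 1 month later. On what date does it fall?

August 15, 2128

Subtracting 5 months from December 15, 2128:
month 12 − 5 = 7 → July 2128.
Day 15 is valid in July, giving July 15, 2128.
Advancing 1 month from July 15, 2128:
month 7 + 1 = 8 → August 2128.
Day 15 is valid in August, giving August 15, 2128.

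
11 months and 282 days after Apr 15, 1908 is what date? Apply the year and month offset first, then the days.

December 22, 1909

Advancing 11 months and 282 days from April 15, 1908: first the month/year part, then the days.
month 4 + 11 = 15, which is month 3 of year 1909 → March 1909.
Day 15 is valid in March, giving March 15, 1909.
Now add 282 days from March 15, 1909.
March has 31 days, so 31 − 15 = 16 days remain after March 15, 1909; 282 − 16 = 266 left.
April 1909 has 30 days: 266 − 30 = 236 left.
May 1909 has 31 days: 236 − 31 = 205 left.
June 1909 has 30 days: 205 − 30 = 175 left.
July 1909 has 31 days: 175 − 31 = 144 left.
August 1909 has 31 days: 144 − 31 = 113 left.
September 1909 has 30 days: 113 − 30 = 83 left.
October 1909 has 31 days: 83 − 31 = 52 left.
November 1909 has 30 days: 52 − 30 = 22 left.
22 days into December 1909 → December 22, 1909.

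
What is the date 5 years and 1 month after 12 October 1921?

Advancing 5 years and 1 month from October 12, 1921.
+5 years → 1926; month 10 + 1 = 11 → November 1926.
Day 12 is valid in November, giving November 12, 1926.

November 12, 1926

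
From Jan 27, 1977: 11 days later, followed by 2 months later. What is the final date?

Adding 11 days from January 27, 1977:
January has 31 days, so 31 − 27 = 4 days remain after January 27, 1977; 11 − 4 = 7 left.
7 days into February 1977 → February 7, 1977.
Adding 2 months from February 7, 1977:
month 2 + 2 = 4 → April 1977.
Day 7 is valid in April, giving April 7, 1977.

April 7, 1977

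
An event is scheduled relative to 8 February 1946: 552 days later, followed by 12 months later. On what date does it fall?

Adding 552 days from February 8, 1946:
February has 28 days, so 28 − 8 = 20 days remain after February 8, 1946; 552 − 20 = 532 left.
March 1946 has 31 days: 532 − 31 = 501 left.
April 1946 has 30 days: 501 − 30 = 471 left.
May 1946 has 31 days: 471 − 31 = 440 left.
June 1946 has 30 days: 440 − 30 = 410 left.
July 1946 has 31 days: 410 − 31 = 379 left.
August 1946 has 31 days: 379 − 31 = 348 left.
September 1946 has 30 days: 348 − 30 = 318 left.
October 1946 has 31 days: 318 − 31 = 287 left.
November 1946 has 30 days: 287 − 30 = 257 left.
December 1946 has 31 days: 257 − 31 = 226 left.
January 1947 has 31 days: 226 − 31 = 195 left.
February 1947 has 28 days (1947 is not a leap year): 195 − 28 = 167 left.
March 1947 has 31 days: 167 − 31 = 136 left.
April 1947 has 30 days: 136 − 30 = 106 left.
May 1947 has 31 days: 106 − 31 = 75 left.
June 1947 has 30 days: 75 − 30 = 45 left.
July 1947 has 31 days: 45 − 31 = 14 left.
14 days into August 1947 → August 14, 1947.
Counting forward 12 months from August 14, 1947:
month 8 + 12 = 20, which is month 8 of year 1948 → August 1948.
Day 14 is valid in August, giving August 14, 1948.

August 14, 1948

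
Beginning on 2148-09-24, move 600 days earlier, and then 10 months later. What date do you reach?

December 2, 2147

Counting back 600 days from September 24, 2148:
Going back 24 days from September 24, 2148 reaches the end of the previous month; 600 − 24 = 576 left.
August 2148 has 31 days: 576 − 31 = 545 left.
July 2148 has 31 days: 545 − 31 = 514 left.
June 2148 has 30 days: 514 − 30 = 484 left.
May 2148 has 31 days: 484 − 31 = 453 left.
April 2148 has 30 days: 453 − 30 = 423 left.
March 2148 has 31 days: 423 − 31 = 392 left.
February 2148 has 29 days (2148 is a leap year): 392 − 29 = 363 left.
January 2148 has 31 days: 363 − 31 = 332 left.
December 2147 has 31 days: 332 − 31 = 301 left.
November 2147 has 30 days: 301 − 30 = 271 left.
October 2147 has 31 days: 271 − 31 = 240 left.
September 2147 has 30 days: 240 − 30 = 210 left.
August 2147 has 31 days: 210 − 31 = 179 left.
July 2147 has 31 days: 179 − 31 = 148 left.
June 2147 has 30 days: 148 − 30 = 118 left.
May 2147 has 31 days: 118 − 31 = 87 left.
April 2147 has 30 days: 87 − 30 = 57 left.
March 2147 has 31 days: 57 − 31 = 26 left.
February 2147 has 28 days; 28 − 26 = 2 → February 2, 2147.
Adding 10 months from February 2, 2147:
month 2 + 10 = 12 → December 2147.
Day 2 is valid in December, giving December 2, 2147.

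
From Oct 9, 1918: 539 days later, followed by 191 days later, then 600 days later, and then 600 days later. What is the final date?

January 21, 1924

Counting forward 539 days from October 9, 1918:
October has 31 days, so 31 − 9 = 22 days remain after October 9, 1918; 539 − 22 = 517 left.
November 1918 has 30 days: 517 − 30 = 487 left.
December 1918 has 31 days: 487 − 31 = 456 left.
January 1919 has 31 days: 456 − 31 = 425 left.
February 1919 has 28 days (1919 is not a leap year): 425 − 28 = 397 left.
March 1919 has 31 days: 397 − 31 = 366 left.
April 1919 has 30 days: 366 − 30 = 336 left.
May 1919 has 31 days: 336 − 31 = 305 left.
June 1919 has 30 days: 305 − 30 = 275 left.
July 1919 has 31 days: 275 − 31 = 244 left.
August 1919 has 31 days: 244 − 31 = 213 left.
September 1919 has 30 days: 213 − 30 = 183 left.
October 1919 has 31 days: 183 − 31 = 152 left.
November 1919 has 30 days: 152 − 30 = 122 left.
December 1919 has 31 days: 122 − 31 = 91 left.
January 1920 has 31 days: 91 − 31 = 60 left.
February 1920 has 29 days (1920 is a leap year): 60 − 29 = 31 left.
31 days into March 1920 → March 31, 1920.
Counting forward 191 days from March 31, 1920:
March has 31 days, so 31 − 31 = 0 days remain after March 31, 1920; 191 − 0 = 191 left.
April 1920 has 30 days: 191 − 30 = 161 left.
May 1920 has 31 days: 161 − 31 = 130 left.
June 1920 has 30 days: 130 − 30 = 100 left.
July 1920 has 31 days: 100 − 31 = 69 left.
August 1920 has 31 days: 69 − 31 = 38 left.
September 1920 has 30 days: 38 − 30 = 8 left.
8 days into October 1920 → October 8, 1920.
Counting forward 600 days from October 8, 1920:
October has 31 days, so 31 − 8 = 23 days remain after October 8, 1920; 600 − 23 = 577 left.
November 1920 has 30 days: 577 − 30 = 547 left.
December 1920 has 31 days: 547 − 31 = 516 left.
January 1921 has 31 days: 516 − 31 = 485 left.
February 1921 has 28 days (1921 is not a leap year): 485 − 28 = 457 left.
March 1921 has 31 days: 457 − 31 = 426 left.
April 1921 has 30 days: 426 − 30 = 396 left.
May 1921 has 31 days: 396 − 31 = 365 left.
June 1921 has 30 days: 365 − 30 = 335 left.
July 1921 has 31 days: 335 − 31 = 304 left.
August 1921 has 31 days: 304 − 31 = 273 left.
September 1921 has 30 days: 273 − 30 = 243 left.
October 1921 has 31 days: 243 − 31 = 212 left.
November 1921 has 30 days: 212 − 30 = 182 left.
December 1921 has 31 days: 182 − 31 = 151 left.
January 1922 has 31 days: 151 − 31 = 120 left.
February 1922 has 28 days (1922 is not a leap year): 120 − 28 = 92 left.
March 1922 has 31 days: 92 − 31 = 61 left.
April 1922 has 30 days: 61 − 30 = 31 left.
31 days into May 1922 → May 31, 1922.
Advancing 600 days from May 31, 1922:
May has 31 days, so 31 − 31 = 0 days remain after May 31, 1922; 600 − 0 = 600 left.
June 1922 has 30 days: 600 − 30 = 570 left.
July 1922 has 31 days: 570 − 31 = 539 left.
August 1922 has 31 days: 539 − 31 = 508 left.
September 1922 has 30 days: 508 − 30 = 478 left.
October 1922 has 31 days: 478 − 31 = 447 left.
November 1922 has 30 days: 447 − 30 = 417 left.
December 1922 has 31 days: 417 − 31 = 386 left.
January 1923 has 31 days: 386 − 31 = 355 left.
February 1923 has 28 days (1923 is not a leap year): 355 − 28 = 327 left.
March 1923 has 31 days: 327 − 31 = 296 left.
April 1923 has 30 days: 296 − 30 = 266 left.
May 1923 has 31 days: 266 − 31 = 235 left.
June 1923 has 30 days: 235 − 30 = 205 left.
July 1923 has 31 days: 205 − 31 = 174 left.
August 1923 has 31 days: 174 − 31 = 143 left.
September 1923 has 30 days: 143 − 30 = 113 left.
October 1923 has 31 days: 113 − 31 = 82 left.
November 1923 has 30 days: 82 − 30 = 52 left.
December 1923 has 31 days: 52 − 31 = 21 left.
21 days into January 1924 → January 21, 1924.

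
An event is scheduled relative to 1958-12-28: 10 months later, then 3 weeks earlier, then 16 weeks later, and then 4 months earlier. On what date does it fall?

September 27, 1959

Advancing 10 months from December 28, 1958:
month 12 + 10 = 22, which is month 10 of year 1959 → October 1959.
Day 28 is valid in October, giving October 28, 1959.
Subtracting 3 weeks (= 21 days) from October 28, 1959:
28 − 21 = 7, still in October 1959.
Counting forward 16 weeks (= 112 days) from October 7, 1959:
October has 31 days, so 31 − 7 = 24 days remain after October 7, 1959; 112 − 24 = 88 left.
November 1959 has 30 days: 88 − 30 = 58 left.
December 1959 has 31 days: 58 − 31 = 27 left.
27 days into January 1960 → January 27, 1960.
Going back 4 months from January 27, 1960:
month 1 − 4 = -3, which is month 9 of year 1959 → September 1959.
Day 27 is valid in September, giving September 27, 1959.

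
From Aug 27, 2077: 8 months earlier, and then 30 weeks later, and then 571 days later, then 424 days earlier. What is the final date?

December 19, 2077

Subtracting 8 months from August 27, 2077:
month 8 − 8 = 0, which is month 12 of year 2076 → December 2076.
Day 27 is valid in December, giving December 27, 2076.
Counting forward 30 weeks (= 210 days) from December 27, 2076:
December has 31 days, so 31 − 27 = 4 days remain after December 27, 2076; 210 − 4 = 206 left.
January 2077 has 31 days: 206 − 31 = 175 left.
February 2077 has 28 days (2077 is not a leap year): 175 − 28 = 147 left.
March 2077 has 31 days: 147 − 31 = 116 left.
April 2077 has 30 days: 116 − 30 = 86 left.
May 2077 has 31 days: 86 − 31 = 55 left.
June 2077 has 30 days: 55 − 30 = 25 left.
25 days into July 2077 → July 25, 2077.
Advancing 571 days from July 25, 2077:
July has 31 days, so 31 − 25 = 6 days remain after July 25, 2077; 571 − 6 = 565 left.
August 2077 has 31 days: 565 − 31 = 534 left.
September 2077 has 30 days: 534 − 30 = 504 left.
October 2077 has 31 days: 504 − 31 = 473 left.
November 2077 has 30 days: 473 − 30 = 443 left.
December 2077 has 31 days: 443 − 31 = 412 left.
January 2078 has 31 days: 412 − 31 = 381 left.
February 2078 has 28 days (2078 is not a leap year): 381 − 28 = 353 left.
March 2078 has 31 days: 353 − 31 = 322 left.
April 2078 has 30 days: 322 − 30 = 292 left.
May 2078 has 31 days: 292 − 31 = 261 left.
June 2078 has 30 days: 261 − 30 = 231 left.
July 2078 has 31 days: 231 − 31 = 200 left.
August 2078 has 31 days: 200 − 31 = 169 left.
September 2078 has 30 days: 169 − 30 = 139 left.
October 2078 has 31 days: 139 − 31 = 108 left.
November 2078 has 30 days: 108 − 30 = 78 left.
December 2078 has 31 days: 78 − 31 = 47 left.
January 2079 has 31 days: 47 − 31 = 16 left.
16 days into February 2079 → February 16, 2079.
Counting back 424 days from February 16, 2079:
Going back 16 days from February 16, 2079 reaches the end of the previous month; 424 − 16 = 408 left.
January 2079 has 31 days: 408 − 31 = 377 left.
December 2078 has 31 days: 377 − 31 = 346 left.
November 2078 has 30 days: 346 − 30 = 316 left.
October 2078 has 31 days: 316 − 31 = 285 left.
September 2078 has 30 days: 285 − 30 = 255 left.
August 2078 has 31 days: 255 − 31 = 224 left.
July 2078 has 31 days: 224 − 31 = 193 left.
June 2078 has 30 days: 193 − 30 = 163 left.
May 2078 has 31 days: 163 − 31 = 132 left.
April 2078 has 30 days: 132 − 30 = 102 left.
March 2078 has 31 days: 102 − 31 = 71 left.
February 2078 has 28 days (2078 is not a leap year): 71 − 28 = 43 left.
January 2078 has 31 days: 43 − 31 = 12 left.
December 2077 has 31 days; 31 − 12 = 19 → December 19, 2077.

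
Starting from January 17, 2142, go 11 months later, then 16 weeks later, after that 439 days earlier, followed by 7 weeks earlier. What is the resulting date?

Advancing 11 months from January 17, 2142:
month 1 + 11 = 12 → December 2142.
Day 17 is valid in December, giving December 17, 2142.
Counting forward 16 weeks (= 112 days) from December 17, 2142:
December has 31 days, so 31 − 17 = 14 days remain after December 17, 2142; 112 − 14 = 98 left.
January 2143 has 31 days: 98 − 31 = 67 left.
February 2143 has 28 days (2143 is not a leap year): 67 − 28 = 39 left.
March 2143 has 31 days: 39 − 31 = 8 left.
8 days into April 2143 → April 8, 2143.
Subtracting 439 days from April 8, 2143:
Going back 8 days from April 8, 2143 reaches the end of the previous month; 439 − 8 = 431 left.
March 2143 has 31 days: 431 − 31 = 400 left.
February 2143 has 28 days (2143 is not a leap year): 400 − 28 = 372 left.
January 2143 has 31 days: 372 − 31 = 341 left.
December 2142 has 31 days: 341 − 31 = 310 left.
November 2142 has 30 days: 310 − 30 = 280 left.
October 2142 has 31 days: 280 − 31 = 249 left.
September 2142 has 30 days: 249 − 30 = 219 left.
August 2142 has 31 days: 219 − 31 = 188 left.
July 2142 has 31 days: 188 − 31 = 157 left.
June 2142 has 30 days: 157 − 30 = 127 left.
May 2142 has 31 days: 127 − 31 = 96 left.
April 2142 has 30 days: 96 − 30 = 66 left.
March 2142 has 31 days: 66 − 31 = 35 left.
February 2142 has 28 days (2142 is not a leap year): 35 − 28 = 7 left.
January 2142 has 31 days; 31 − 7 = 24 → January 24, 2142.
Going back 7 weeks (= 49 days) from January 24, 2142:
Going back 24 days from January 24, 2142 reaches the end of the previous month; 49 − 24 = 25 left.
December 2141 has 31 days; 31 − 25 = 6 → December 6, 2141.

December 6, 2141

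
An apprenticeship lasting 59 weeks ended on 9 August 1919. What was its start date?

Counting back 59 weeks = 413 days from August 9, 1919.
Going back 9 days from August 9, 1919 reaches the end of the previous month; 413 − 9 = 404 left.
July 1919 has 31 days: 404 − 31 = 373 left.
June 1919 has 30 days: 373 − 30 = 343 left.
May 1919 has 31 days: 343 − 31 = 312 left.
April 1919 has 30 days: 312 − 30 = 282 left.
March 1919 has 31 days: 282 − 31 = 251 left.
February 1919 has 28 days (1919 is not a leap year): 251 − 28 = 223 left.
January 1919 has 31 days: 223 − 31 = 192 left.
December 1918 has 31 days: 192 − 31 = 161 left.
November 1918 has 30 days: 161 − 30 = 131 left.
October 1918 has 31 days: 131 − 31 = 100 left.
September 1918 has 30 days: 100 − 30 = 70 left.
August 1918 has 31 days: 70 − 31 = 39 left.
July 1918 has 31 days: 39 − 31 = 8 left.
June 1918 has 30 days; 30 − 8 = 22 → June 22, 1918.

June 22, 1918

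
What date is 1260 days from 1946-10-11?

March 24, 1950

Counting forward 1260 days from October 11, 1946.
October has 31 days, so 31 − 11 = 20 days remain after October 11, 1946; 1260 − 20 = 1240 left.
November 1946 has 30 days: 1240 − 30 = 1210 left.
December 1946 has 31 days: 1210 − 31 = 1179 left.
January 1947 has 31 days: 1179 − 31 = 1148 left.
February 1947 has 28 days (1947 is not a leap year): 1148 − 28 = 1120 left.
March 1947 has 31 days: 1120 − 31 = 1089 left.
April 1947 has 30 days: 1089 − 30 = 1059 left.
May 1947 has 31 days: 1059 − 31 = 1028 left.
June 1947 has 30 days: 1028 − 30 = 998 left.
July 1947 has 31 days: 998 − 31 = 967 left.
August 1947 has 31 days: 967 − 31 = 936 left.
September 1947 has 30 days: 936 − 30 = 906 left.
October 1947 has 31 days: 906 − 31 = 875 left.
November 1947 has 30 days: 875 − 30 = 845 left.
December 1947 has 31 days: 845 − 31 = 814 left.
January 1948 has 31 days: 814 − 31 = 783 left.
February 1948 has 29 days (1948 is a leap year): 783 − 29 = 754 left.
March 1948 has 31 days: 754 − 31 = 723 left.
April 1948 has 30 days: 723 − 30 = 693 left.
May 1948 has 31 days: 693 − 31 = 662 left.
June 1948 has 30 days: 662 − 30 = 632 left.
July 1948 has 31 days: 632 − 31 = 601 left.
August 1948 has 31 days: 601 − 31 = 570 left.
September 1948 has 30 days: 570 − 30 = 540 left.
October 1948 has 31 days: 540 − 31 = 509 left.
November 1948 has 30 days: 509 − 30 = 479 left.
December 1948 has 31 days: 479 − 31 = 448 left.
January 1949 has 31 days: 448 − 31 = 417 left.
February 1949 has 28 days (1949 is not a leap year): 417 − 28 = 389 left.
March 1949 has 31 days: 389 − 31 = 358 left.
April 1949 has 30 days: 358 − 30 = 328 left.
May 1949 has 31 days: 328 − 31 = 297 left.
June 1949 has 30 days: 297 − 30 = 267 left.
July 1949 has 31 days: 267 − 31 = 236 left.
August 1949 has 31 days: 236 − 31 = 205 left.
September 1949 has 30 days: 205 − 30 = 175 left.
October 1949 has 31 days: 175 − 31 = 144 left.
November 1949 has 30 days: 144 − 30 = 114 left.
December 1949 has 31 days: 114 − 31 = 83 left.
January 1950 has 31 days: 83 − 31 = 52 left.
February 1950 has 28 days (1950 is not a leap year): 52 − 28 = 24 left.
24 days into March 1950 → March 24, 1950.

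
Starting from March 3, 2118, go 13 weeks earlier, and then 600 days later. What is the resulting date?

July 25, 2119

Counting back 13 weeks (= 91 days) from March 3, 2118:
Going back 3 days from March 3, 2118 reaches the end of the previous month; 91 − 3 = 88 left.
February 2118 has 28 days (2118 is not a leap year): 88 − 28 = 60 left.
January 2118 has 31 days: 60 − 31 = 29 left.
December 2117 has 31 days; 31 − 29 = 2 → December 2, 2117.
Counting forward 600 days from December 2, 2117:
December has 31 days, so 31 − 2 = 29 days remain after December 2, 2117; 600 − 29 = 571 left.
January 2118 has 31 days: 571 − 31 = 540 left.
February 2118 has 28 days (2118 is not a leap year): 540 − 28 = 512 left.
March 2118 has 31 days: 512 − 31 = 481 left.
April 2118 has 30 days: 481 − 30 = 451 left.
May 2118 has 31 days: 451 − 31 = 420 left.
June 2118 has 30 days: 420 − 30 = 390 left.
July 2118 has 31 days: 390 − 31 = 359 left.
August 2118 has 31 days: 359 − 31 = 328 left.
September 2118 has 30 days: 328 − 30 = 298 left.
October 2118 has 31 days: 298 − 31 = 267 left.
November 2118 has 30 days: 267 − 30 = 237 left.
December 2118 has 31 days: 237 − 31 = 206 left.
January 2119 has 31 days: 206 − 31 = 175 left.
February 2119 has 28 days (2119 is not a leap year): 175 − 28 = 147 left.
March 2119 has 31 days: 147 − 31 = 116 left.
April 2119 has 30 days: 116 − 30 = 86 left.
May 2119 has 31 days: 86 − 31 = 55 left.
June 2119 has 30 days: 55 − 30 = 25 left.
25 days into July 2119 → July 25, 2119.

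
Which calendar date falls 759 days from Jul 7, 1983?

Counting forward 759 days from July 7, 1983.
July has 31 days, so 31 − 7 = 24 days remain after July 7, 1983; 759 − 24 = 735 left.
August 1983 has 31 days: 735 − 31 = 704 left.
September 1983 has 30 days: 704 − 30 = 674 left.
October 1983 has 31 days: 674 − 31 = 643 left.
November 1983 has 30 days: 643 − 30 = 613 left.
December 1983 has 31 days: 613 − 31 = 582 left.
January 1984 has 31 days: 582 − 31 = 551 left.
February 1984 has 29 days (1984 is a leap year): 551 − 29 = 522 left.
March 1984 has 31 days: 522 − 31 = 491 left.
April 1984 has 30 days: 491 − 30 = 461 left.
May 1984 has 31 days: 461 − 31 = 430 left.
June 1984 has 30 days: 430 − 30 = 400 left.
July 1984 has 31 days: 400 − 31 = 369 left.
August 1984 has 31 days: 369 − 31 = 338 left.
September 1984 has 30 days: 338 − 30 = 308 left.
October 1984 has 31 days: 308 − 31 = 277 left.
November 1984 has 30 days: 277 − 30 = 247 left.
December 1984 has 31 days: 247 − 31 = 216 left.
January 1985 has 31 days: 216 − 31 = 185 left.
February 1985 has 28 days (1985 is not a leap year): 185 − 28 = 157 left.
March 1985 has 31 days: 157 − 31 = 126 left.
April 1985 has 30 days: 126 − 30 = 96 left.
May 1985 has 31 days: 96 − 31 = 65 left.
June 1985 has 30 days: 65 − 30 = 35 left.
July 1985 has 31 days: 35 − 31 = 4 left.
4 days into August 1985 → August 4, 1985.

August 4, 1985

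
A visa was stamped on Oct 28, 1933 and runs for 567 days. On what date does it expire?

Adding 567 days from October 28, 1933.
October has 31 days, so 31 − 28 = 3 days remain after October 28, 1933; 567 − 3 = 564 left.
November 1933 has 30 days: 564 − 30 = 534 left.
December 1933 has 31 days: 534 − 31 = 503 left.
January 1934 has 31 days: 503 − 31 = 472 left.
February 1934 has 28 days (1934 is not a leap year): 472 − 28 = 444 left.
March 1934 has 31 days: 444 − 31 = 413 left.
April 1934 has 30 days: 413 − 30 = 383 left.
May 1934 has 31 days: 383 − 31 = 352 left.
June 1934 has 30 days: 352 − 30 = 322 left.
July 1934 has 31 days: 322 − 31 = 291 left.
August 1934 has 31 days: 291 − 31 = 260 left.
September 1934 has 30 days: 260 − 30 = 230 left.
October 1934 has 31 days: 230 − 31 = 199 left.
November 1934 has 30 days: 199 − 30 = 169 left.
December 1934 has 31 days: 169 − 31 = 138 left.
January 1935 has 31 days: 138 − 31 = 107 left.
February 1935 has 28 days (1935 is not a leap year): 107 − 28 = 79 left.
March 1935 has 31 days: 79 − 31 = 48 left.
April 1935 has 30 days: 48 − 30 = 18 left.
18 days into May 1935 → May 18, 1935.

May 18, 1935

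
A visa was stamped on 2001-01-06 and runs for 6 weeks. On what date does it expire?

February 17, 2001

Advancing 6 weeks = 42 days from January 6, 2001.
January has 31 days, so 31 − 6 = 25 days remain after January 6, 2001; 42 − 25 = 17 left.
17 days into February 2001 → February 17, 2001.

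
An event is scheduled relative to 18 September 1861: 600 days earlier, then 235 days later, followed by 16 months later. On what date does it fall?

Subtracting 600 days from September 18, 1861:
Going back 18 days from September 18, 1861 reaches the end of the previous month; 600 − 18 = 582 left.
August 1861 has 31 days: 582 − 31 = 551 left.
July 1861 has 31 days: 551 − 31 = 520 left.
June 1861 has 30 days: 520 − 30 = 490 left.
May 1861 has 31 days: 490 − 31 = 459 left.
April 1861 has 30 days: 459 − 30 = 429 left.
March 1861 has 31 days: 429 − 31 = 398 left.
February 1861 has 28 days (1861 is not a leap year): 398 − 28 = 370 left.
January 1861 has 31 days: 370 − 31 = 339 left.
December 1860 has 31 days: 339 − 31 = 308 left.
November 1860 has 30 days: 308 − 30 = 278 left.
October 1860 has 31 days: 278 − 31 = 247 left.
September 1860 has 30 days: 247 − 30 = 217 left.
August 1860 has 31 days: 217 − 31 = 186 left.
July 1860 has 31 days: 186 − 31 = 155 left.
June 1860 has 30 days: 155 − 30 = 125 left.
May 1860 has 31 days: 125 − 31 = 94 left.
April 1860 has 30 days: 94 − 30 = 64 left.
March 1860 has 31 days: 64 − 31 = 33 left.
February 1860 has 29 days (1860 is a leap year): 33 − 29 = 4 left.
January 1860 has 31 days; 31 − 4 = 27 → January 27, 1860.
Adding 235 days from January 27, 1860:
January has 31 days, so 31 − 27 = 4 days remain after January 27, 1860; 235 − 4 = 231 left.
February 1860 has 29 days (1860 is a leap year): 231 − 29 = 202 left.
March 1860 has 31 days: 202 − 31 = 171 left.
April 1860 has 30 days: 171 − 30 = 141 left.
May 1860 has 31 days: 141 − 31 = 110 left.
June 1860 has 30 days: 110 − 30 = 80 left.
July 1860 has 31 days: 80 − 31 = 49 left.
August 1860 has 31 days: 49 − 31 = 18 left.
18 days into September 1860 → September 18, 1860.
Advancing 16 months from September 18, 1860:
month 9 + 16 = 25, which is month 1 of year 1862 → January 1862.
Day 18 is valid in January, giving January 18, 1862.

January 18, 1862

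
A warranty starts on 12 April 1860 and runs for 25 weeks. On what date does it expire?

October 4, 1860

Counting forward 25 weeks = 175 days from April 12, 1860.
April has 30 days, so 30 − 12 = 18 days remain after April 12, 1860; 175 − 18 = 157 left.
May 1860 has 31 days: 157 − 31 = 126 left.
June 1860 has 30 days: 126 − 30 = 96 left.
July 1860 has 31 days: 96 − 31 = 65 left.
August 1860 has 31 days: 65 − 31 = 34 left.
September 1860 has 30 days: 34 − 30 = 4 left.
4 days into October 1860 → October 4, 1860.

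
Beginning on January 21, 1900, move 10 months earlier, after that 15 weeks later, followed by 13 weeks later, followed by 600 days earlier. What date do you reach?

Counting back 10 months from January 21, 1900:
month 1 − 10 = -9, which is month 3 of year 1899 → March 1899.
Day 21 is valid in March, giving March 21, 1899.
Counting forward 15 weeks (= 105 days) from March 21, 1899:
March has 31 days, so 31 − 21 = 10 days remain after March 21, 1899; 105 − 10 = 95 left.
April 1899 has 30 days: 95 − 30 = 65 left.
May 1899 has 31 days: 65 − 31 = 34 left.
June 1899 has 30 days: 34 − 30 = 4 left.
4 days into July 1899 → July 4, 1899.
Advancing 13 weeks (= 91 days) from July 4, 1899:
July has 31 days, so 31 − 4 = 27 days remain after July 4, 1899; 91 − 27 = 64 left.
August 1899 has 31 days: 64 − 31 = 33 left.
September 1899 has 30 days: 33 − 30 = 3 left.
3 days into October 1899 → October 3, 1899.
Going back 600 days from October 3, 1899:
Going back 3 days from October 3, 1899 reaches the end of the previous month; 600 − 3 = 597 left.
September 1899 has 30 days: 597 − 30 = 567 left.
August 1899 has 31 days: 567 − 31 = 536 left.
July 1899 has 31 days: 536 − 31 = 505 left.
June 1899 has 30 days: 505 − 30 = 475 left.
May 1899 has 31 days: 475 − 31 = 444 left.
April 1899 has 30 days: 444 − 30 = 414 left.
March 1899 has 31 days: 414 − 31 = 383 left.
February 1899 has 28 days (1899 is not a leap year): 383 − 28 = 355 left.
January 1899 has 31 days: 355 − 31 = 324 left.
December 1898 has 31 days: 324 − 31 = 293 left.
November 1898 has 30 days: 293 − 30 = 263 left.
October 1898 has 31 days: 263 − 31 = 232 left.
September 1898 has 30 days: 232 − 30 = 202 left.
August 1898 has 31 days: 202 − 31 = 171 left.
July 1898 has 31 days: 171 − 31 = 140 left.
June 1898 has 30 days: 140 − 30 = 110 left.
May 1898 has 31 days: 110 − 31 = 79 left.
April 1898 has 30 days: 79 − 30 = 49 left.
March 1898 has 31 days: 49 − 31 = 18 left.
February 1898 has 28 days; 28 − 18 = 10 → February 10, 1898.

February 10, 1898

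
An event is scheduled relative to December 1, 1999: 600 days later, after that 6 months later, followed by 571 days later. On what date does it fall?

August 17, 2003

Adding 600 days from December 1, 1999:
December has 31 days, so 31 − 1 = 30 days remain after December 1, 1999; 600 − 30 = 570 left.
January 2000 has 31 days: 570 − 31 = 539 left.
February 2000 has 29 days (2000 is a leap year (divisible by 400)): 539 − 29 = 510 left.
March 2000 has 31 days: 510 − 31 = 479 left.
April 2000 has 30 days: 479 − 30 = 449 left.
May 2000 has 31 days: 449 − 31 = 418 left.
June 2000 has 30 days: 418 − 30 = 388 left.
July 2000 has 31 days: 388 − 31 = 357 left.
August 2000 has 31 days: 357 − 31 = 326 left.
September 2000 has 30 days: 326 − 30 = 296 left.
October 2000 has 31 days: 296 − 31 = 265 left.
November 2000 has 30 days: 265 − 30 = 235 left.
December 2000 has 31 days: 235 − 31 = 204 left.
January 2001 has 31 days: 204 − 31 = 173 left.
February 2001 has 28 days (2001 is not a leap year): 173 − 28 = 145 left.
March 2001 has 31 days: 145 − 31 = 114 left.
April 2001 has 30 days: 114 − 30 = 84 left.
May 2001 has 31 days: 84 − 31 = 53 left.
June 2001 has 30 days: 53 − 30 = 23 left.
23 days into July 2001 → July 23, 2001.
Counting forward 6 months from July 23, 2001:
month 7 + 6 = 13, which is month 1 of year 2002 → January 2002.
Day 23 is valid in January, giving January 23, 2002.
Adding 571 days from January 23, 2002:
January has 31 days, so 31 − 23 = 8 days remain after January 23, 2002; 571 − 8 = 563 left.
February 2002 has 28 days (2002 is not a leap year): 563 − 28 = 535 left.
March 2002 has 31 days: 535 − 31 = 504 left.
April 2002 has 30 days: 504 − 30 = 474 left.
May 2002 has 31 days: 474 − 31 = 443 left.
June 2002 has 30 days: 443 − 30 = 413 left.
July 2002 has 31 days: 413 − 31 = 382 left.
August 2002 has 31 days: 382 − 31 = 351 left.
September 2002 has 30 days: 351 − 30 = 321 left.
October 2002 has 31 days: 321 − 31 = 290 left.
November 2002 has 30 days: 290 − 30 = 260 left.
December 2002 has 31 days: 260 − 31 = 229 left.
January 2003 has 31 days: 229 − 31 = 198 left.
February 2003 has 28 days (2003 is not a leap year): 198 − 28 = 170 left.
March 2003 has 31 days: 170 − 31 = 139 left.
April 2003 has 30 days: 139 − 30 = 109 left.
May 2003 has 31 days: 109 − 31 = 78 left.
June 2003 has 30 days: 78 − 30 = 48 left.
July 2003 has 31 days: 48 − 31 = 17 left.
17 days into August 2003 → August 17, 2003.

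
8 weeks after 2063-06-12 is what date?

August 7, 2063

Advancing 8 weeks = 56 days from June 12, 2063.
June has 30 days, so 30 − 12 = 18 days remain after June 12, 2063; 56 − 18 = 38 left.
July 2063 has 31 days: 38 − 31 = 7 left.
7 days into August 2063 → August 7, 2063.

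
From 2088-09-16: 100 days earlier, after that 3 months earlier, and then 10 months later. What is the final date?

Subtracting 100 days from September 16, 2088:
Going back 16 days from September 16, 2088 reaches the end of the previous month; 100 − 16 = 84 left.
August 2088 has 31 days: 84 − 31 = 53 left.
July 2088 has 31 days: 53 − 31 = 22 left.
June 2088 has 30 days; 30 − 22 = 8 → June 8, 2088.
Going back 3 months from June 8, 2088:
month 6 − 3 = 3 → March 2088.
Day 8 is valid in March, giving March 8, 2088.
Advancing 10 months from March 8, 2088:
month 3 + 10 = 13, which is month 1 of year 2089 → January 2089.
Day 8 is valid in January, giving January 8, 2089.

January 8, 2089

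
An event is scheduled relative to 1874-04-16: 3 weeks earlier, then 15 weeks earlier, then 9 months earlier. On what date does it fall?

March 11, 1873

Subtracting 3 weeks (= 21 days) from April 16, 1874:
Going back 16 days from April 16, 1874 reaches the end of the previous month; 21 − 16 = 5 left.
March 1874 has 31 days; 31 − 5 = 26 → March 26, 1874.
Counting back 15 weeks (= 105 days) from March 26, 1874:
Going back 26 days from March 26, 1874 reaches the end of the previous month; 105 − 26 = 79 left.
February 1874 has 28 days (1874 is not a leap year): 79 − 28 = 51 left.
January 1874 has 31 days: 51 − 31 = 20 left.
December 1873 has 31 days; 31 − 20 = 11 → December 11, 1873.
Going back 9 months from December 11, 1873:
month 12 − 9 = 3 → March 1873.
Day 11 is valid in March, giving March 11, 1873.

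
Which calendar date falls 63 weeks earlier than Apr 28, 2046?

Going back 63 weeks = 441 days from April 28, 2046.
Going back 28 days from April 28, 2046 reaches the end of the previous month; 441 − 28 = 413 left.
March 2046 has 31 days: 413 − 31 = 382 left.
February 2046 has 28 days (2046 is not a leap year): 382 − 28 = 354 left.
January 2046 has 31 days: 354 − 31 = 323 left.
December 2045 has 31 days: 323 − 31 = 292 left.
November 2045 has 30 days: 292 − 30 = 262 left.
October 2045 has 31 days: 262 − 31 = 231 left.
September 2045 has 30 days: 231 − 30 = 201 left.
August 2045 has 31 days: 201 − 31 = 170 left.
July 2045 has 31 days: 170 − 31 = 139 left.
June 2045 has 30 days: 139 − 30 = 109 left.
May 2045 has 31 days: 109 − 31 = 78 left.
April 2045 has 30 days: 78 − 30 = 48 left.
March 2045 has 31 days: 48 − 31 = 17 left.
February 2045 has 28 days; 28 − 17 = 11 → February 11, 2045.

February 11, 2045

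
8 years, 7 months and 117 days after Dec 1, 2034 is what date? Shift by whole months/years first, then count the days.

October 26, 2043

Advancing 8 years, 7 months and 117 days from December 1, 2034: first the month/year part, then the days.
+8 years → 2042; month 12 + 7 = 19, which is month 7 of year 2043 → July 2043.
Day 1 is valid in July, giving July 1, 2043.
Now add 117 days from July 1, 2043.
July has 31 days, so 31 − 1 = 30 days remain after July 1, 2043; 117 − 30 = 87 left.
August 2043 has 31 days: 87 − 31 = 56 left.
September 2043 has 30 days: 56 − 30 = 26 left.
26 days into October 2043 → October 26, 2043.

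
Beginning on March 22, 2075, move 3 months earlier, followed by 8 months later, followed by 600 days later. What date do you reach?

Subtracting 3 months from March 22, 2075:
month 3 − 3 = 0, which is month 12 of year 2074 → December 2074.
Day 22 is valid in December, giving December 22, 2074.
Counting forward 8 months from December 22, 2074:
month 12 + 8 = 20, which is month 8 of year 2075 → August 2075.
Day 22 is valid in August, giving August 22, 2075.
Advancing 600 days from August 22, 2075:
August has 31 days, so 31 − 22 = 9 days remain after August 22, 2075; 600 − 9 = 591 left.
September 2075 has 30 days: 591 − 30 = 561 left.
October 2075 has 31 days: 561 − 31 = 530 left.
November 2075 has 30 days: 530 − 30 = 500 left.
December 2075 has 31 days: 500 − 31 = 469 left.
January 2076 has 31 days: 469 − 31 = 438 left.
February 2076 has 29 days (2076 is a leap year): 438 − 29 = 409 left.
March 2076 has 31 days: 409 − 31 = 378 left.
April 2076 has 30 days: 378 − 30 = 348 left.
May 2076 has 31 days: 348 − 31 = 317 left.
June 2076 has 30 days: 317 − 30 = 287 left.
July 2076 has 31 days: 287 − 31 = 256 left.
August 2076 has 31 days: 256 − 31 = 225 left.
September 2076 has 30 days: 225 − 30 = 195 left.
October 2076 has 31 days: 195 − 31 = 164 left.
November 2076 has 30 days: 164 − 30 = 134 left.
December 2076 has 31 days: 134 − 31 = 103 left.
January 2077 has 31 days: 103 − 31 = 72 left.
February 2077 has 28 days (2077 is not a leap year): 72 − 28 = 44 left.
March 2077 has 31 days: 44 − 31 = 13 left.
13 days into April 2077 → April 13, 2077.

April 13, 2077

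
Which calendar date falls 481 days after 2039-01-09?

May 4, 2040

Advancing 481 days from January 9, 2039.
January has 31 days, so 31 − 9 = 22 days remain after January 9, 2039; 481 − 22 = 459 left.
February 2039 has 28 days (2039 is not a leap year): 459 − 28 = 431 left.
March 2039 has 31 days: 431 − 31 = 400 left.
April 2039 has 30 days: 400 − 30 = 370 left.
May 2039 has 31 days: 370 − 31 = 339 left.
June 2039 has 30 days: 339 − 30 = 309 left.
July 2039 has 31 days: 309 − 31 = 278 left.
August 2039 has 31 days: 278 − 31 = 247 left.
September 2039 has 30 days: 247 − 30 = 217 left.
October 2039 has 31 days: 217 − 31 = 186 left.
November 2039 has 30 days: 186 − 30 = 156 left.
December 2039 has 31 days: 156 − 31 = 125 left.
January 2040 has 31 days: 125 − 31 = 94 left.
February 2040 has 29 days (2040 is a leap year): 94 − 29 = 65 left.
March 2040 has 31 days: 65 − 31 = 34 left.
April 2040 has 30 days: 34 − 30 = 4 left.
4 days into May 2040 → May 4, 2040.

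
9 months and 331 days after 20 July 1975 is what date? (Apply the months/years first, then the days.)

Advancing 9 months and 331 days from July 20, 1975: first the month/year part, then the days.
month 7 + 9 = 16, which is month 4 of year 1976 → April 1976.
Day 20 is valid in April, giving April 20, 1976.
Now add 331 days from April 20, 1976.
April has 30 days, so 30 − 20 = 10 days remain after April 20, 1976; 331 − 10 = 321 left.
May 1976 has 31 days: 321 − 31 = 290 left.
June 1976 has 30 days: 290 − 30 = 260 left.
July 1976 has 31 days: 260 − 31 = 229 left.
August 1976 has 31 days: 229 − 31 = 198 left.
September 1976 has 30 days: 198 − 30 = 168 left.
October 1976 has 31 days: 168 − 31 = 137 left.
November 1976 has 30 days: 137 − 30 = 107 left.
December 1976 has 31 days: 107 − 31 = 76 left.
January 1977 has 31 days: 76 − 31 = 45 left.
February 1977 has 28 days (1977 is not a leap year): 45 − 28 = 17 left.
17 days into March 1977 → March 17, 1977.

March 17, 1977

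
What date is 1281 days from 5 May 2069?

November 6, 2072

Counting forward 1281 days from May 5, 2069.
May has 31 days, so 31 − 5 = 26 days remain after May 5, 2069; 1281 − 26 = 1255 left.
June 2069 has 30 days: 1255 − 30 = 1225 left.
July 2069 has 31 days: 1225 − 31 = 1194 left.
August 2069 has 31 days: 1194 − 31 = 1163 left.
September 2069 has 30 days: 1163 − 30 = 1133 left.
October 2069 has 31 days: 1133 − 31 = 1102 left.
November 2069 has 30 days: 1102 − 30 = 1072 left.
December 2069 has 31 days: 1072 − 31 = 1041 left.
January 2070 has 31 days: 1041 − 31 = 1010 left.
February 2070 has 28 days (2070 is not a leap year): 1010 − 28 = 982 left.
March 2070 has 31 days: 982 − 31 = 951 left.
April 2070 has 30 days: 951 − 30 = 921 left.
May 2070 has 31 days: 921 − 31 = 890 left.
June 2070 has 30 days: 890 − 30 = 860 left.
July 2070 has 31 days: 860 − 31 = 829 left.
August 2070 has 31 days: 829 − 31 = 798 left.
September 2070 has 30 days: 798 − 30 = 768 left.
October 2070 has 31 days: 768 − 31 = 737 left.
November 2070 has 30 days: 737 − 30 = 707 left.
December 2070 has 31 days: 707 − 31 = 676 left.
January 2071 has 31 days: 676 − 31 = 645 left.
February 2071 has 28 days (2071 is not a leap year): 645 − 28 = 617 left.
March 2071 has 31 days: 617 − 31 = 586 left.
April 2071 has 30 days: 586 − 30 = 556 left.
May 2071 has 31 days: 556 − 31 = 525 left.
June 2071 has 30 days: 525 − 30 = 495 left.
July 2071 has 31 days: 495 − 31 = 464 left.
August 2071 has 31 days: 464 − 31 = 433 left.
September 2071 has 30 days: 433 − 30 = 403 left.
October 2071 has 31 days: 403 − 31 = 372 left.
November 2071 has 30 days: 372 − 30 = 342 left.
December 2071 has 31 days: 342 − 31 = 311 left.
January 2072 has 31 days: 311 − 31 = 280 left.
February 2072 has 29 days (2072 is a leap year): 280 − 29 = 251 left.
March 2072 has 31 days: 251 − 31 = 220 left.
April 2072 has 30 days: 220 − 30 = 190 left.
May 2072 has 31 days: 190 − 31 = 159 left.
June 2072 has 30 days: 159 − 30 = 129 left.
July 2072 has 31 days: 129 − 31 = 98 left.
August 2072 has 31 days: 98 − 31 = 67 left.
September 2072 has 30 days: 67 − 30 = 37 left.
October 2072 has 31 days: 37 − 31 = 6 left.
6 days into November 2072 → November 6, 2072.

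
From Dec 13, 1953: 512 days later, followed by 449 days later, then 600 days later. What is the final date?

Adding 512 days from December 13, 1953:
December has 31 days, so 31 − 13 = 18 days remain after December 13, 1953; 512 − 18 = 494 left.
January 1954 has 31 days: 494 − 31 = 463 left.
February 1954 has 28 days (1954 is not a leap year): 463 − 28 = 435 left.
March 1954 has 31 days: 435 − 31 = 404 left.
April 1954 has 30 days: 404 − 30 = 374 left.
May 1954 has 31 days: 374 − 31 = 343 left.
June 1954 has 30 days: 343 − 30 = 313 left.
July 1954 has 31 days: 313 − 31 = 282 left.
August 1954 has 31 days: 282 − 31 = 251 left.
September 1954 has 30 days: 251 − 30 = 221 left.
October 1954 has 31 days: 221 − 31 = 190 left.
November 1954 has 30 days: 190 − 30 = 160 left.
December 1954 has 31 days: 160 − 31 = 129 left.
January 1955 has 31 days: 129 − 31 = 98 left.
February 1955 has 28 days (1955 is not a leap year): 98 − 28 = 70 left.
March 1955 has 31 days: 70 − 31 = 39 left.
April 1955 has 30 days: 39 − 30 = 9 left.
9 days into May 1955 → May 9, 1955.
Adding 449 days from May 9, 1955:
May has 31 days, so 31 − 9 = 22 days remain after May 9, 1955; 449 − 22 = 427 left.
June 1955 has 30 days: 427 − 30 = 397 left.
July 1955 has 31 days: 397 − 31 = 366 left.
August 1955 has 31 days: 366 − 31 = 335 left.
September 1955 has 30 days: 335 − 30 = 305 left.
October 1955 has 31 days: 305 − 31 = 274 left.
November 1955 has 30 days: 274 − 30 = 244 left.
December 1955 has 31 days: 244 − 31 = 213 left.
January 1956 has 31 days: 213 − 31 = 182 left.
February 1956 has 29 days (1956 is a leap year): 182 − 29 = 153 left.
March 1956 has 31 days: 153 − 31 = 122 left.
April 1956 has 30 days: 122 − 30 = 92 left.
May 1956 has 31 days: 92 − 31 = 61 left.
June 1956 has 30 days: 61 − 30 = 31 left.
31 days into July 1956 → July 31, 1956.
Advancing 600 days from July 31, 1956:
July has 31 days, so 31 − 31 = 0 days remain after July 31, 1956; 600 − 0 = 600 left.
August 1956 has 31 days: 600 − 31 = 569 left.
September 1956 has 30 days: 569 − 30 = 539 left.
October 1956 has 31 days: 539 − 31 = 508 left.
November 1956 has 30 days: 508 − 30 = 478 left.
December 1956 has 31 days: 478 − 31 = 447 left.
January 1957 has 31 days: 447 − 31 = 416 left.
February 1957 has 28 days (1957 is not a leap year): 416 − 28 = 388 left.
March 1957 has 31 days: 388 − 31 = 357 left.
April 1957 has 30 days: 357 − 30 = 327 left.
May 1957 has 31 days: 327 − 31 = 296 left.
June 1957 has 30 days: 296 − 30 = 266 left.
July 1957 has 31 days: 266 − 31 = 235 left.
August 1957 has 31 days: 235 − 31 = 204 left.
September 1957 has 30 days: 204 − 30 = 174 left.
October 1957 has 31 days: 174 − 31 = 143 left.
November 1957 has 30 days: 143 − 30 = 113 left.
December 1957 has 31 days: 113 − 31 = 82 left.
January 1958 has 31 days: 82 − 31 = 51 left.
February 1958 has 28 days (1958 is not a leap year): 51 − 28 = 23 left.
23 days into March 1958 → March 23, 1958.

March 23, 1958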